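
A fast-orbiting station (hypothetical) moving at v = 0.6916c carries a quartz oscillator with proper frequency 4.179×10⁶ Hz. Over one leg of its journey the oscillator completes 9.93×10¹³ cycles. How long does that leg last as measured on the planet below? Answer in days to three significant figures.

Δt = 381 days

γ = 1/√(1 − 0.6916²) = 1/√0.5217 = 1.385
Proper time for N cycles: τ = N/f = 9.93×10¹³/(4.179×10⁶) = 2.376×10⁷ s = 275.0 days.
Lab-frame duration Δt = γτ = 1.385 × 275.0 = 380.8 days.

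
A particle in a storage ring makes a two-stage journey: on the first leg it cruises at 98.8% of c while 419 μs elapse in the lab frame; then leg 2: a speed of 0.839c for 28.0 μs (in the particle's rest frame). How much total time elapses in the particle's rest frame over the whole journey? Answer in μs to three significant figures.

Leg 1: β = 0.988; γ = 1/√(1 − 0.988²) = 1/√0.02386 = 6.474; τ_1 = 419/6.474 = 64.72 μs.
Leg 2: 28.0 μs is already measured in the particle's rest frame.
Total: 64.72 + 28.00 μs.

τ = 92.7 μs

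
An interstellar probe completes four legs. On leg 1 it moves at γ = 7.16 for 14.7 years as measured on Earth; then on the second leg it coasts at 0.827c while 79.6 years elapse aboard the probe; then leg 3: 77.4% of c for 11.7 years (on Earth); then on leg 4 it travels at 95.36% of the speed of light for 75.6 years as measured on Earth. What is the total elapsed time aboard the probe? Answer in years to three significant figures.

τ = 112 years

Leg 1: γ = 7.16; τ_1 = 14.7/7.160 = 2.053 years.
Leg 2: 79.6 years is already measured aboard the probe.
Leg 3: β = 0.774; γ = 1/√(1 − 0.774²) = 1/√0.4009 = 1.579; τ_3 = 11.7/1.579 = 7.408 years.
Leg 4: β = 0.9536; γ = 1/√(1 − 0.9536²) = 1/√0.09065 = 3.321; τ_4 = 75.6/3.321 = 22.76 years.
Total: 2.053 + 79.60 + 7.408 + 22.76 years.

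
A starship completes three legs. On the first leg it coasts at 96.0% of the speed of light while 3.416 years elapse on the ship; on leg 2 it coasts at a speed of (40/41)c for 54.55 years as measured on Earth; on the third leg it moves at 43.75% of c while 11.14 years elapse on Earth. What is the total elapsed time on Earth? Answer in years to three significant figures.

Δt = 77.9 years

Leg 1: β = 0.960; γ = 1/√(1 − 0.960²) = 1/√0.07840 = 3.571; Δt_1 = 3.571 × 3.416 = 12.20 years.
Leg 2: 54.55 years is already measured on Earth.
Leg 3: 11.14 years is already measured on Earth.
Total: 12.20 + 54.55 + 11.14 years.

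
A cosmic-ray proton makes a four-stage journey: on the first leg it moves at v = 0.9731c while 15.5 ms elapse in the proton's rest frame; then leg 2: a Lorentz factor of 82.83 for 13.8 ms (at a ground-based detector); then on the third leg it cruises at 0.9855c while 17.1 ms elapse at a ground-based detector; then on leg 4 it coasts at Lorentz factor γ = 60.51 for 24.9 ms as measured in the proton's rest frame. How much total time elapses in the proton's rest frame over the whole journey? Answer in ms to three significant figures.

Leg 1: 15.5 ms is already measured in the proton's rest frame.
Leg 2: γ = 82.83; τ_2 = 13.8/82.83 = 0.1666 ms.
Leg 3: γ = 1/√(1 − 0.9855²) = 1/√0.02879 = 5.894; τ_3 = 17.1/5.894 = 2.901 ms.
Leg 4: 24.9 ms is already measured in the proton's rest frame.
Total: 15.50 + 0.1666 + 2.901 + 24.90 ms.

τ = 43.5 ms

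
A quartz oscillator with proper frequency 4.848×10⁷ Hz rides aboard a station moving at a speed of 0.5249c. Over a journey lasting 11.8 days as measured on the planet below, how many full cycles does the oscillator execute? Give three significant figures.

N = 4.21×10¹³

γ = 1/√(1 − 0.5249²) = 1/√0.7245 = 1.175
The oscillator's own cycle count is N = f × τ where τ is the proper time aboard the station. τ = Δt/γ = 11.8/1.175 = 10.04 days = 8.678×10⁵ s.
N = 4.848×10⁷ × 8.678×10⁵ = 4.207×10¹³.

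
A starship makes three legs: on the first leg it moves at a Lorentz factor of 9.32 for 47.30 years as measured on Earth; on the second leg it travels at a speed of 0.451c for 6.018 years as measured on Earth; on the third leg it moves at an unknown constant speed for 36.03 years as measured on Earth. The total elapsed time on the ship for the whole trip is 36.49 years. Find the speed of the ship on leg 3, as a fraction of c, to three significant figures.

Leg 1: γ = 9.32; τ_1 = 47.30/9.320 = 5.075 years.
Leg 2: γ = 1/√(1 − 0.451²) = 1/√0.7966 = 1.120; τ_2 = 6.018/1.120 = 5.371 years.
Leg 3: speed unknown; τ_3 = 36.03/γ_3.
Total proper time: 5.075 + 5.371 + τ_3 = 36.49, so τ_3 = 36.49 − 10.45 = 26.04 years.
γ_3 = 36.03/26.04 = 1.383; β = √(1 − 1/γ²) = √0.4775.

β = 0.691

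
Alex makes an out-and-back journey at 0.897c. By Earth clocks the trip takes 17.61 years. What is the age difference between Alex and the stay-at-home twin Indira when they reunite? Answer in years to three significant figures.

γ = 1/√(1 − 0.897²) = 1/√0.1954 = 2.262
Alex's elapsed proper time: τ = 17.61/2.262 = 7.784 years.
Age gap = Δt − τ = 17.61 − 7.784 years.

Δt − τ = 9.83 years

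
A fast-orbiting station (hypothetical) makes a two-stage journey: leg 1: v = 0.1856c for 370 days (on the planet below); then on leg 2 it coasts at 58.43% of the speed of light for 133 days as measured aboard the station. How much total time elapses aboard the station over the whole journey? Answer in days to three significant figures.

Leg 1: γ = 1/√(1 − 0.1856²) = 1/√0.9656 = 1.018; τ_1 = 370/1.018 = 363.6 days.
Leg 2: 133 days is already measured aboard the station.
Total: 363.6 + 133.0 days.

τ = 497 days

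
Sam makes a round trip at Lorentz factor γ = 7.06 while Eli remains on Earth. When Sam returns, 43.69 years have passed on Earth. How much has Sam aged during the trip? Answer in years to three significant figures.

τ = 6.19 years

γ = 7.06
Sam's clock measures proper time along the trip: τ = Δt/γ = 43.69/7.060 years.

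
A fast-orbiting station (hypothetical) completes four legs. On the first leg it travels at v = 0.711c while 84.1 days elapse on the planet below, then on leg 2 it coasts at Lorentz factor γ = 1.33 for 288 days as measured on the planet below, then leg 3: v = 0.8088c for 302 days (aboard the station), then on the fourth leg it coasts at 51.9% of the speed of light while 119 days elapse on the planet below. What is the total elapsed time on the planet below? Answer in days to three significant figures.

Leg 1: 84.1 days is already measured on the planet below.
Leg 2: 288 days is already measured on the planet below.
Leg 3: γ = 1/√(1 − 0.8088²) = 1/√0.3458 = 1.700; Δt_3 = 1.700 × 302 = 513.5 days.
Leg 4: 119 days is already measured on the planet below.
Total: 84.10 + 288.0 + 513.5 + 119.0 days.

Δt = 1000 days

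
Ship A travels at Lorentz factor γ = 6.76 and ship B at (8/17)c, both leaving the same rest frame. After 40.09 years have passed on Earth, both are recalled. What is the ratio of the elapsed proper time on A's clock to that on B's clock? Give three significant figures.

A: γ = 6.76. B: γ = 1/√(1 − (8/17)²) = 17/15 ≈ 1.133.
τ_A/τ_B = γ_B/γ_A = 1.133/6.760 = 0.1677, so τ_A/τ_B = 0.1677.

τ_A/τ_B = 0.168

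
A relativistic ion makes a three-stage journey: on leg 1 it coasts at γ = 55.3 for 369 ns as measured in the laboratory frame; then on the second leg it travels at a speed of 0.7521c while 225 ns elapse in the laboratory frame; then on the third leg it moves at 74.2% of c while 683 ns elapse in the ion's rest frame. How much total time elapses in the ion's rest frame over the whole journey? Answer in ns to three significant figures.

Leg 1: γ = 55.3; τ_1 = 369/55.30 = 6.673 ns.
Leg 2: γ = 1/√(1 − 0.7521²) = 1/√0.4343 = 1.517; τ_2 = 225/1.517 = 148.3 ns.
Leg 3: 683 ns is already measured in the ion's rest frame.
Total: 6.673 + 148.3 + 683.0 ns.

τ = 838 ns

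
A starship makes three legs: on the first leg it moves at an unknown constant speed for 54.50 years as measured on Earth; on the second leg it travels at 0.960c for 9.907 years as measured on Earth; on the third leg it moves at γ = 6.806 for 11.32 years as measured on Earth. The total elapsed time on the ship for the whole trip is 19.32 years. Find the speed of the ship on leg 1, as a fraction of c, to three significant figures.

β = 0.962

Leg 1: speed unknown; τ_1 = 54.50/γ_1.
Leg 2: γ = 1/√(1 − 0.960²) = 25/7 ≈ 3.571; τ_2 = 9.907/3.571 = 2.774 years.
Leg 3: γ = 6.806; τ_3 = 11.32/6.806 = 1.663 years.
Total proper time: τ_1 + 2.774 + 1.663 = 19.32, so τ_1 = 19.32 − 4.437 = 14.88 years.
γ_1 = 54.50/14.88 = 3.662; β = √(1 − 1/γ²) = √0.9254.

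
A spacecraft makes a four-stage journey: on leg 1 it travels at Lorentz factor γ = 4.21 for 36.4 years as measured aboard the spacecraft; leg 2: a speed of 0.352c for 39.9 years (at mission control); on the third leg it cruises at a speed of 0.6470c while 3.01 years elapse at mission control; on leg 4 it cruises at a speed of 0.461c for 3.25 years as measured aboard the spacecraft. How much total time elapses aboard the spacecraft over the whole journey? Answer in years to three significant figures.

Leg 1: 36.4 years is already measured aboard the spacecraft.
Leg 2: γ = 1/√(1 − 0.352²) = 1/√0.8761 = 1.068; τ_2 = 39.9/1.068 = 37.35 years.
Leg 3: γ = 1/√(1 − 0.6470²) = 1/√0.5814 = 1.311; τ_3 = 3.01/1.311 = 2.295 years.
Leg 4: 3.25 years is already measured aboard the spacecraft.
Total: 36.40 + 37.35 + 2.295 + 3.250 years.

τ = 79.3 years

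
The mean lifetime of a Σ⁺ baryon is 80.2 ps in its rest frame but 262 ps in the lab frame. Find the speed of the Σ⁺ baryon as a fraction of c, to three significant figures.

γ = Δt/τ₀ = 262/80.2 = 3.267
β = √(1 − 1/γ²) = √(1 − 0.09370) = √0.9063

β = 0.952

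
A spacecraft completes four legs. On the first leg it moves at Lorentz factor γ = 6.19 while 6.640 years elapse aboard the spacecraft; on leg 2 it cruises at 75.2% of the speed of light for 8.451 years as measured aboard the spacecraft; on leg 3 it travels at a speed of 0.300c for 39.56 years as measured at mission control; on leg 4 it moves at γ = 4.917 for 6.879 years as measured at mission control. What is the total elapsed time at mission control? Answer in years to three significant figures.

Δt = 100 years

Leg 1: γ = 6.19; Δt_1 = 6.190 × 6.640 = 41.10 years.
Leg 2: β = 0.752; γ = 1/√(1 − 0.752²) = 1/√0.4345 = 1.517; Δt_2 = 1.517 × 8.451 = 12.82 years.
Leg 3: 39.56 years is already measured at mission control.
Leg 4: 6.879 years is already measured at mission control.
Total: 41.10 + 12.82 + 39.56 + 6.879 years.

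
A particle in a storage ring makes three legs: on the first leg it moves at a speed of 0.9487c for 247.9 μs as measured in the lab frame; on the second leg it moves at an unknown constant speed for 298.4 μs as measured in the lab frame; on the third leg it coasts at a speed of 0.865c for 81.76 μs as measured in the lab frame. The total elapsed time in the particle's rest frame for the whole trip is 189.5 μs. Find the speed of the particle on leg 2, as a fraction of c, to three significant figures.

β = 0.972

Leg 1: γ = 1/√(1 − 0.9487²) = 1/√0.09997 = 3.163; τ_1 = 247.9/3.163 = 78.38 μs.
Leg 2: speed unknown; τ_2 = 298.4/γ_2.
Leg 3: γ = 1/√(1 − 0.865²) = 1/√0.2518 = 1.993; τ_3 = 81.76/1.993 = 41.02 μs.
Total proper time: 78.38 + τ_2 + 41.02 = 189.5, so τ_2 = 189.5 − 119.4 = 70.09 μs.
γ_2 = 298.4/70.09 = 4.257; β = √(1 − 1/γ²) = √0.9448.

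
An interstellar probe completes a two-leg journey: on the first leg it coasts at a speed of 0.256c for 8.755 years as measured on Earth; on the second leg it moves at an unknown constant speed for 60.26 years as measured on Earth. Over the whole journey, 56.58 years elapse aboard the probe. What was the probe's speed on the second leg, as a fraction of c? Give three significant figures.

Leg 1: γ = 1/√(1 − 0.256²) = 1/√0.9345 = 1.034; τ_1 = 8.755/1.034 = 8.463 years.
Leg 2: speed unknown; τ_2 = 60.26/γ_2.
Total proper time: 8.463 + τ_2 = 56.58, so τ_2 = 56.58 − 8.463 = 48.12 years.
γ_2 = 60.26/48.12 = 1.252; β = √(1 − 1/γ²) = √0.3624.

β = 0.602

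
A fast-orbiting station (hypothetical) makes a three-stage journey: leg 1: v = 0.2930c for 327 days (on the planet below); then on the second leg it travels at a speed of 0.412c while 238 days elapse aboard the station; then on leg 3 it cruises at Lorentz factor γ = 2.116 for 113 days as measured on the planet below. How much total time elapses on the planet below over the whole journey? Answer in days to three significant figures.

Δt = 701 days

Leg 1: 327 days is already measured on the planet below.
Leg 2: γ = 1/√(1 − 0.412²) = 1/√0.8303 = 1.097; Δt_2 = 1.097 × 238 = 261.2 days.
Leg 3: 113 days is already measured on the planet below.
Total: 327.0 + 261.2 + 113.0 days.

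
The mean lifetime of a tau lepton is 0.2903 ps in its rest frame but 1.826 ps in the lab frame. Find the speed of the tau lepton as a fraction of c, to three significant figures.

γ = Δt/τ₀ = 1.826/0.2903 = 6.290
β = √(1 − 1/γ²) = √(1 − 0.02528) = √0.9747

v = 0.987c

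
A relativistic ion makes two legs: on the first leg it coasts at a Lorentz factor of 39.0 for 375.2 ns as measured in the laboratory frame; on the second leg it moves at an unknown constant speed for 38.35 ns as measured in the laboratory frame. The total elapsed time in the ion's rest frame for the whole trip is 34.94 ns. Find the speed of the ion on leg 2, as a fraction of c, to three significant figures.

Leg 1: γ = 39.0; τ_1 = 375.2/39.00 = 9.621 ns.
Leg 2: speed unknown; τ_2 = 38.35/γ_2.
Total proper time: 9.621 + τ_2 = 34.94, so τ_2 = 34.94 − 9.621 = 25.32 ns.
γ_2 = 38.35/25.32 = 1.515; β = √(1 − 1/γ²) = √0.5641.

β = 0.751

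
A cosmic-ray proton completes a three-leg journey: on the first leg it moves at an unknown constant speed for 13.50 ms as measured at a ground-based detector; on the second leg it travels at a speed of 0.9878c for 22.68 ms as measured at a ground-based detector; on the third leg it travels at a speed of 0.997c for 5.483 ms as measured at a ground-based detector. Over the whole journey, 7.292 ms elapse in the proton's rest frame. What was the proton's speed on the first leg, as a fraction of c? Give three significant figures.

β = 0.969

Leg 1: speed unknown; τ_1 = 13.50/γ_1.
Leg 2: γ = 1/√(1 − 0.9878²) = 1/√0.02425 = 6.421; τ_2 = 22.68/6.421 = 3.532 ms.
Leg 3: γ = 1/√(1 − 0.997²) = 1/√0.005991 = 12.92; τ_3 = 5.483/12.92 = 0.4244 ms.
Total proper time: τ_1 + 3.532 + 0.4244 = 7.292, so τ_1 = 7.292 − 3.956 = 3.336 ms.
γ_1 = 13.50/3.336 = 4.047; β = √(1 − 1/γ²) = √0.9389.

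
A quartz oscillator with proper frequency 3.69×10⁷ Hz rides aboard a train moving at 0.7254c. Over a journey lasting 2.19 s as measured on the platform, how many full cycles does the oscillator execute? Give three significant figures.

γ = 1/√(1 − 0.7254²) = 1/√0.4738 = 1.453
The oscillator's own cycle count is N = f × τ where τ is the proper time on the train. τ = Δt/γ = 2.19/1.453 = 1.507 s = 1.507×10⁰ s.
N = 3.69×10⁷ × 1.507×10⁰ = 5.562×10⁷.

N = 5.56×10⁷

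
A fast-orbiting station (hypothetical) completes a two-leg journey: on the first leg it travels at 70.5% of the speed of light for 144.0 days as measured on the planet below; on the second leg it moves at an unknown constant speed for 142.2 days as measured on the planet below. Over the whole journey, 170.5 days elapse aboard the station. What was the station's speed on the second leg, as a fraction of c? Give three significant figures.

Leg 1: β = 0.705; γ = 1/√(1 − 0.705²) = 1/√0.5030 = 1.410; τ_1 = 144.0/1.410 = 102.1 days.
Leg 2: speed unknown; τ_2 = 142.2/γ_2.
Total proper time: 102.1 + τ_2 = 170.5, so τ_2 = 170.5 − 102.1 = 68.37 days.
γ_2 = 142.2/68.37 = 2.080; β = √(1 − 1/γ²) = √0.7688.

β = 0.877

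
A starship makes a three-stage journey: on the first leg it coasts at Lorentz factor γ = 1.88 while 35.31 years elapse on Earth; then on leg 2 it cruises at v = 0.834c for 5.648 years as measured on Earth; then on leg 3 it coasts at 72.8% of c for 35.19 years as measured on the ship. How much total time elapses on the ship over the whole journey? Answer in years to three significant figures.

Leg 1: γ = 1.88; τ_1 = 35.31/1.880 = 18.78 years.
Leg 2: γ = 1/√(1 − 0.834²) = 1/√0.3044 = 1.812; τ_2 = 5.648/1.812 = 3.116 years.
Leg 3: 35.19 years is already measured on the ship.
Total: 18.78 + 3.116 + 35.19 years.

τ = 57.1 years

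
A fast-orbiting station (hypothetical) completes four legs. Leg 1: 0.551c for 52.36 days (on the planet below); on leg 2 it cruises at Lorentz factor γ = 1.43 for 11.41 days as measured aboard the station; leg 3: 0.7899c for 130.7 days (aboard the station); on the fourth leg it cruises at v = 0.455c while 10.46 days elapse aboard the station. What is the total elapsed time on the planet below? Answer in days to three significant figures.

Δt = 294 days

Leg 1: 52.36 days is already measured on the planet below.
Leg 2: γ = 1.43; Δt_2 = 1.430 × 11.41 = 16.32 days.
Leg 3: γ = 1/√(1 − 0.7899²) = 1/√0.3761 = 1.631; Δt_3 = 1.631 × 130.7 = 213.1 days.
Leg 4: γ = 1/√(1 − 0.455²) = 1/√0.7930 = 1.123; Δt_4 = 1.123 × 10.46 = 11.75 days.
Total: 52.36 + 16.32 + 213.1 + 11.75 days.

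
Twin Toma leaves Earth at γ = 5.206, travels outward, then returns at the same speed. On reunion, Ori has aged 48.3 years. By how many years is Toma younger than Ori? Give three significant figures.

Δt − τ = 39.0 years

γ = 5.206
Toma's elapsed proper time: τ = 48.3/5.206 = 9.278 years.
Age gap = Δt − τ = 48.3 − 9.278 years.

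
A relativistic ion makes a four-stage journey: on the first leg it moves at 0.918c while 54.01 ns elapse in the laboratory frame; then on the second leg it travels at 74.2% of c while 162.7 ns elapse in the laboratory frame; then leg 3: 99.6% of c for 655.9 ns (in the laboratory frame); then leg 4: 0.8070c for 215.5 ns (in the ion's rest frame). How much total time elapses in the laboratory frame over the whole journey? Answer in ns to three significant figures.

Leg 1: 54.01 ns is already measured in the laboratory frame.
Leg 2: 162.7 ns is already measured in the laboratory frame.
Leg 3: 655.9 ns is already measured in the laboratory frame.
Leg 4: γ = 1/√(1 − 0.8070²) = 1/√0.3488 = 1.693; Δt_4 = 1.693 × 215.5 = 364.9 ns.
Total: 54.01 + 162.7 + 655.9 + 364.9 ns.

Δt = 1240 ns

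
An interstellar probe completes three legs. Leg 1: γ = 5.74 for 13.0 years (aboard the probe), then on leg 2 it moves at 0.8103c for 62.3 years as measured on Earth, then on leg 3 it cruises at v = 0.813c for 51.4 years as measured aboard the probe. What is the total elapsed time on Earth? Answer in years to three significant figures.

Δt = 225 years

Leg 1: γ = 5.74; Δt_1 = 5.740 × 13.0 = 74.62 years.
Leg 2: 62.3 years is already measured on Earth.
Leg 3: γ = 1/√(1 − 0.813²) = 1/√0.3390 = 1.717; Δt_3 = 1.717 × 51.4 = 88.28 years.
Total: 74.62 + 62.30 + 88.28 years.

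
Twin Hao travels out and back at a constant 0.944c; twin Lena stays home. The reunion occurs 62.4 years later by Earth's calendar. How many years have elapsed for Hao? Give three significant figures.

τ = 20.6 years

γ = 1/√(1 − 0.944²) = 1/√0.1089 = 3.031
Hao's clock measures proper time along the trip: τ = Δt/γ = 62.4/3.031 years.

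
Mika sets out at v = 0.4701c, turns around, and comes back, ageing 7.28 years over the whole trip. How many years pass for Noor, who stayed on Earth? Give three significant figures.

Δt = 8.25 years

γ = 1/√(1 − 0.4701²) = 1/√0.7790 = 1.133
Earth-frame duration is the dilated interval: Δt = γτ = 1.133 × 7.28 years.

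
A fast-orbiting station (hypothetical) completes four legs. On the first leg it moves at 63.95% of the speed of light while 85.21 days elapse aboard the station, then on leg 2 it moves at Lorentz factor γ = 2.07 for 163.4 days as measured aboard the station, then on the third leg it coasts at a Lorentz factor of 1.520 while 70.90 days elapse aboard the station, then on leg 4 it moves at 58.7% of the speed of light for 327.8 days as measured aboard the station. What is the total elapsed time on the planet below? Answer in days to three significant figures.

Δt = 962 days

Leg 1: β = 0.6395; γ = 1/√(1 − 0.6395²) = 1/√0.5910 = 1.301; Δt_1 = 1.301 × 85.21 = 110.8 days.
Leg 2: γ = 2.07; Δt_2 = 2.070 × 163.4 = 338.2 days.
Leg 3: γ = 1.520; Δt_3 = 1.520 × 70.90 = 107.8 days.
Leg 4: β = 0.587; γ = 1/√(1 − 0.587²) = 1/√0.6554 = 1.235; Δt_4 = 1.235 × 327.8 = 404.9 days.
Total: 110.8 + 338.2 + 107.8 + 404.9 days.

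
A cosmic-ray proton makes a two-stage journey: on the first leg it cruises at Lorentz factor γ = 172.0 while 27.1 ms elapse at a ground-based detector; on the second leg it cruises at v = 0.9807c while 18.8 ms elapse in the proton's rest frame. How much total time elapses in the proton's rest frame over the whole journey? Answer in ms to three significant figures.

Leg 1: γ = 172.0; τ_1 = 27.1/172.0 = 0.1576 ms.
Leg 2: 18.8 ms is already measured in the proton's rest frame.
Total: 0.1576 + 18.80 ms.

τ = 19.0 ms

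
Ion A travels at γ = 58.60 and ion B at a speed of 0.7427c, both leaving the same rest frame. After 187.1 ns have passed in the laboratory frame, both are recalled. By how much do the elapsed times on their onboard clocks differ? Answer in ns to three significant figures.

|τ_A − τ_B| = 122 ns

A: γ = 58.60; τ_A = 187.1/58.60 = 3.193 ns.
B: γ = 1/√(1 − 0.7427²) = 1/√0.4484 = 1.493; τ_B = 187.1/1.493 = 125.3 ns.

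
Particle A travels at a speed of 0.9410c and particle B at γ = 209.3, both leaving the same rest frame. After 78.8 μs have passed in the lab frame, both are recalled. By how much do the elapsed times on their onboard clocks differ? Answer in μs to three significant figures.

A: γ = 1/√(1 − 0.9410²) = 1/√0.1145 = 2.955; τ_A = 78.8/2.955 = 26.67 μs.
B: γ = 209.3; τ_B = 78.8/209.3 = 0.3765 μs.

|τ_A − τ_B| = 26.3 μs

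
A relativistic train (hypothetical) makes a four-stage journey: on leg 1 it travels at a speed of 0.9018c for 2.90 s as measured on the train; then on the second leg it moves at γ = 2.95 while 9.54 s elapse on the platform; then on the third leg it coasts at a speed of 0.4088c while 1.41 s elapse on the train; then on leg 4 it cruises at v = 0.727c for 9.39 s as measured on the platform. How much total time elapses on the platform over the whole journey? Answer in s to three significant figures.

Δt = 27.2 s

Leg 1: γ = 1/√(1 − 0.9018²) = 1/√0.1868 = 2.314; Δt_1 = 2.314 × 2.90 = 6.711 s.
Leg 2: 9.54 s is already measured on the platform.
Leg 3: γ = 1/√(1 − 0.4088²) = 1/√0.8329 = 1.096; Δt_3 = 1.096 × 1.41 = 1.545 s.
Leg 4: 9.39 s is already measured on the platform.
Total: 6.711 + 9.540 + 1.545 + 9.390 s.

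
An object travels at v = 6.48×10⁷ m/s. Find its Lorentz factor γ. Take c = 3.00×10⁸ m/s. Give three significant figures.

γ = 1.02

β = 6.48×10⁷/3.00×10⁸ = 0.2160; γ = 1/√(1 − 0.2160²) = 1.024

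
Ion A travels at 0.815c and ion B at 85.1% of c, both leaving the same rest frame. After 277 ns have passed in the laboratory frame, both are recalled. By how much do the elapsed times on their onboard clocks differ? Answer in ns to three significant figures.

A: γ = 1/√(1 − 0.815²) = 1/√0.3358 = 1.726; τ_A = 277/1.726 = 160.5 ns.
B: β = 0.851; γ = 1/√(1 − 0.851²) = 1/√0.2758 = 1.904; τ_B = 277/1.904 = 145.5 ns.

|τ_A − τ_B| = 15.0 ns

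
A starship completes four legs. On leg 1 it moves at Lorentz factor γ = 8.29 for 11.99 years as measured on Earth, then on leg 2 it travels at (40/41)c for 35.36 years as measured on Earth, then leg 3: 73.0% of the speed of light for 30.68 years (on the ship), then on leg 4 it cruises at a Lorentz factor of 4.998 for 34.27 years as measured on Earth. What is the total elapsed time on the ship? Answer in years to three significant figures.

Leg 1: γ = 8.29; τ_1 = 11.99/8.290 = 1.446 years.
Leg 2: γ = 1/√(1 − (40/41)²) = 41/9 ≈ 4.556; τ_2 = 35.36/4.556 = 7.762 years.
Leg 3: 30.68 years is already measured on the ship.
Leg 4: γ = 4.998; τ_4 = 34.27/4.998 = 6.857 years.
Total: 1.446 + 7.762 + 30.68 + 6.857 years.

τ = 46.7 years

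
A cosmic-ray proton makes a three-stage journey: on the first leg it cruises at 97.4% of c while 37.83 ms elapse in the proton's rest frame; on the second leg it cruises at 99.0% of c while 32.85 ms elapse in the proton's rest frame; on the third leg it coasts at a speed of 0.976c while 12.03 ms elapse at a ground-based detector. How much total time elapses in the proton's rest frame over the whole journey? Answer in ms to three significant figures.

Leg 1: 37.83 ms is already measured in the proton's rest frame.
Leg 2: 32.85 ms is already measured in the proton's rest frame.
Leg 3: γ = 1/√(1 − 0.976²) = 1/√0.04742 = 4.592; τ_3 = 12.03/4.592 = 2.620 ms.
Total: 37.83 + 32.85 + 2.620 ms.

τ = 73.3 ms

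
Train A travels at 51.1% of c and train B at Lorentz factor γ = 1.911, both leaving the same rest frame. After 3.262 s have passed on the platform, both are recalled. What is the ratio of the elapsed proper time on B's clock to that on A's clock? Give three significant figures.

τ_B/τ_A = 0.609

A: β = 0.511; γ = 1/√(1 − 0.511²) = 1/√0.7389 = 1.163. B: γ = 1.911.
τ_A/τ_B = γ_B/γ_A = 1.911/1.163 = 1.643, so τ_B/τ_A = 0.6088.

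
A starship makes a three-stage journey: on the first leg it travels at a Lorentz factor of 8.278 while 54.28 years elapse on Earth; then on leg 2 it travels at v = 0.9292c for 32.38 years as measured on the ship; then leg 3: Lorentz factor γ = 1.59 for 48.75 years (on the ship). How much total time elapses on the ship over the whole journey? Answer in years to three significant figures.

τ = 87.7 years

Leg 1: γ = 8.278; τ_1 = 54.28/8.278 = 6.557 years.
Leg 2: 32.38 years is already measured on the ship.
Leg 3: 48.75 years is already measured on the ship.
Total: 6.557 + 32.38 + 48.75 years.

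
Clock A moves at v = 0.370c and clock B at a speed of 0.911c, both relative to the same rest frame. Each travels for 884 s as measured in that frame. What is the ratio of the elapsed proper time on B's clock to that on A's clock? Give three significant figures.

A: γ = 1/√(1 − 0.370²) = 1/√0.8631 = 1.076. B: γ = 1/√(1 − 0.911²) = 1/√0.1701 = 2.425.
τ_A/τ_B = γ_B/γ_A = 2.425/1.076 = 2.253, so τ_B/τ_A = 0.4439.

τ_B/τ_A = 0.444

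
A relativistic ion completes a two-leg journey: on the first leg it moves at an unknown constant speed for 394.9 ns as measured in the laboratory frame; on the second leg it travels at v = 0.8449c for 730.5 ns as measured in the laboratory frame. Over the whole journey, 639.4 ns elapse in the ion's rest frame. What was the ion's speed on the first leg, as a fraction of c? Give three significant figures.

β = 0.777

Leg 1: speed unknown; τ_1 = 394.9/γ_1.
Leg 2: γ = 1/√(1 − 0.8449²) = 1/√0.2861 = 1.869; τ_2 = 730.5/1.869 = 390.8 ns.
Total proper time: τ_1 + 390.8 = 639.4, so τ_1 = 639.4 − 390.8 = 248.6 ns.
γ_1 = 394.9/248.6 = 1.588; β = √(1 − 1/γ²) = √0.6036.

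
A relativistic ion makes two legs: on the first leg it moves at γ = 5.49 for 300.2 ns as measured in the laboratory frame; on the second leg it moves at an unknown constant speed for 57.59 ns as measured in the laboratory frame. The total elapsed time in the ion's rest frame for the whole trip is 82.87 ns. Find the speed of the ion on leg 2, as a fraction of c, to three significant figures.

β = 0.872

Leg 1: γ = 5.49; τ_1 = 300.2/5.490 = 54.68 ns.
Leg 2: speed unknown; τ_2 = 57.59/γ_2.
Total proper time: 54.68 + τ_2 = 82.87, so τ_2 = 82.87 − 54.68 = 28.19 ns.
γ_2 = 57.59/28.19 = 2.043; β = √(1 − 1/γ²) = √0.7604.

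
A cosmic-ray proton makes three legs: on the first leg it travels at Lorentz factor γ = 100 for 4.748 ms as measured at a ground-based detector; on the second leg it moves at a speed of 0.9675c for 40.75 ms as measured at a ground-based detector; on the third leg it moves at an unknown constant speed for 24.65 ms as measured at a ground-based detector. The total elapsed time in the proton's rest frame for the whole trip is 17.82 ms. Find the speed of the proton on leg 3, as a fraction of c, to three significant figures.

β = 0.953

Leg 1: γ = 100; τ_1 = 4.748/100.0 = 0.04748 ms.
Leg 2: γ = 1/√(1 − 0.9675²) = 1/√0.06394 = 3.955; τ_2 = 40.75/3.955 = 10.30 ms.
Leg 3: speed unknown; τ_3 = 24.65/γ_3.
Total proper time: 0.04748 + 10.30 + τ_3 = 17.82, so τ_3 = 17.82 − 10.35 = 7.468 ms.
γ_3 = 24.65/7.468 = 3.301; β = √(1 − 1/γ²) = √0.9082.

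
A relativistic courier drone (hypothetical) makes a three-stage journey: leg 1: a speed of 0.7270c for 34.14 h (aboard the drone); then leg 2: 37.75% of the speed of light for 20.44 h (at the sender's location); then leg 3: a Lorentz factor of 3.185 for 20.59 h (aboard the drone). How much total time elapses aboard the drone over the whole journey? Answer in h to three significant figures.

Leg 1: 34.14 h is already measured aboard the drone.
Leg 2: β = 0.3775; γ = 1/√(1 − 0.3775²) = 1/√0.8575 = 1.080; τ_2 = 20.44/1.080 = 18.93 h.
Leg 3: 20.59 h is already measured aboard the drone.
Total: 34.14 + 18.93 + 20.59 h.

τ = 73.7 h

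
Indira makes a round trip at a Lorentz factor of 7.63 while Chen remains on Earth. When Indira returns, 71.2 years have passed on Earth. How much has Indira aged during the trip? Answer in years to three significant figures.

τ = 9.33 years

γ = 7.63
Indira's clock measures proper time along the trip: τ = Δt/γ = 71.2/7.630 years.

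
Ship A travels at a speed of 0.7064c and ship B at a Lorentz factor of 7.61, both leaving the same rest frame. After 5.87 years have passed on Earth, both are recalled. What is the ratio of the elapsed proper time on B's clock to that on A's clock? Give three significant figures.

τ_B/τ_A = 0.186

A: γ = 1/√(1 − 0.7064²) = 1/√0.5010 = 1.413. B: γ = 7.61.
τ_A/τ_B = γ_B/γ_A = 7.610/1.413 = 5.386, so τ_B/τ_A = 0.1857.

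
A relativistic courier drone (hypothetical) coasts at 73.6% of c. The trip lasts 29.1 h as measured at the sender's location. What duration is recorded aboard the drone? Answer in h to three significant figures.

τ = 19.7 h

β = 0.736; γ = 1/√(1 − 0.736²) = 1/√0.4583 = 1.477
The interval measured at the sender's location is the dilated one; the clock aboard the drone measures the proper time τ = Δt/γ = 29.1/1.477 h.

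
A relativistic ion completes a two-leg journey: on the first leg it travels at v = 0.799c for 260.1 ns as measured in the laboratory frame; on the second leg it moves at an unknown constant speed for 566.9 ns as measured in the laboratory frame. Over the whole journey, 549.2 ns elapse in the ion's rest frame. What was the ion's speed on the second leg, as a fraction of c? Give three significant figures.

β = 0.721

Leg 1: γ = 1/√(1 − 0.799²) = 1/√0.3616 = 1.663; τ_1 = 260.1/1.663 = 156.4 ns.
Leg 2: speed unknown; τ_2 = 566.9/γ_2.
Total proper time: 156.4 + τ_2 = 549.2, so τ_2 = 549.2 − 156.4 = 392.8 ns.
γ_2 = 566.9/392.8 = 1.443; β = √(1 − 1/γ²) = √0.5199.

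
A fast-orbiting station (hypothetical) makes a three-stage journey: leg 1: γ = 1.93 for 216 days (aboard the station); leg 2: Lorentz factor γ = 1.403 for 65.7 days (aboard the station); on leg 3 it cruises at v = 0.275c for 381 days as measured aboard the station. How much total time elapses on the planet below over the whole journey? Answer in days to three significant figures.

Leg 1: γ = 1.93; Δt_1 = 1.930 × 216 = 416.9 days.
Leg 2: γ = 1.403; Δt_2 = 1.403 × 65.7 = 92.18 days.
Leg 3: γ = 1/√(1 − 0.275²) = 1/√0.9244 = 1.040; Δt_3 = 1.040 × 381 = 396.3 days.
Total: 416.9 + 92.18 + 396.3 days.

Δt = 905 days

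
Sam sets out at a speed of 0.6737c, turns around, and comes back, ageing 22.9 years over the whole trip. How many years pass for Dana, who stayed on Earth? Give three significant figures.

γ = 1/√(1 − 0.6737²) = 1/√0.5461 = 1.353
Earth-frame duration is the dilated interval: Δt = γτ = 1.353 × 22.9 years.

Δt = 31.0 years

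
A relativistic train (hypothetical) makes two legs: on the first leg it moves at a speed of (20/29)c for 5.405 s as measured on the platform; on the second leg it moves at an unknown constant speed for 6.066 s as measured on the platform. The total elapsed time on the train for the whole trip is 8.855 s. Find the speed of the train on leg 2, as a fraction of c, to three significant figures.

β = 0.580

Leg 1: γ = 1/√(1 − (20/29)²) = 29/21 ≈ 1.381; τ_1 = 5.405/1.381 = 3.914 s.
Leg 2: speed unknown; τ_2 = 6.066/γ_2.
Total proper time: 3.914 + τ_2 = 8.855, so τ_2 = 8.855 − 3.914 = 4.941 s.
γ_2 = 6.066/4.941 = 1.228; β = √(1 − 1/γ²) = √0.3365.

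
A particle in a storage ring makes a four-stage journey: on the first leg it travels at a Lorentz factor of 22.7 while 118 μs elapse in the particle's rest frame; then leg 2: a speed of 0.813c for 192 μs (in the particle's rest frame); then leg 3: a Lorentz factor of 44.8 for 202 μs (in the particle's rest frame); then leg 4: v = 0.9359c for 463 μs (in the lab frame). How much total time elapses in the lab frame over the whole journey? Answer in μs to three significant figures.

Leg 1: γ = 22.7; Δt_1 = 22.70 × 118 = 2679 μs.
Leg 2: γ = 1/√(1 − 0.813²) = 1/√0.3390 = 1.717; Δt_2 = 1.717 × 192 = 329.7 μs.
Leg 3: γ = 44.8; Δt_3 = 44.80 × 202 = 9050 μs.
Leg 4: 463 μs is already measured in the lab frame.
Total: 2679 + 329.7 + 9050 + 463.0 μs.

Δt = 1.25×10⁴ μs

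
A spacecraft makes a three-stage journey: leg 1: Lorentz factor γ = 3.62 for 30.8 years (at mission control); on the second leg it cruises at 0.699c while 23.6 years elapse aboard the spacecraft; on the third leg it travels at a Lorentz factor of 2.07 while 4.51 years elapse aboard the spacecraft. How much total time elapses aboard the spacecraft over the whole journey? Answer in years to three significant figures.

τ = 36.6 years

Leg 1: γ = 3.62; τ_1 = 30.8/3.620 = 8.508 years.
Leg 2: 23.6 years is already measured aboard the spacecraft.
Leg 3: 4.51 years is already measured aboard the spacecraft.
Total: 8.508 + 23.60 + 4.510 years.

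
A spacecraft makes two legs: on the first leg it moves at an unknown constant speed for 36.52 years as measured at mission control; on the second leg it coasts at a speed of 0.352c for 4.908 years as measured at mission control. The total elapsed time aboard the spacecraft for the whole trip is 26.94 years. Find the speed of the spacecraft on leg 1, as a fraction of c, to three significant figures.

Leg 1: speed unknown; τ_1 = 36.52/γ_1.
Leg 2: γ = 1/√(1 − 0.352²) = 1/√0.8761 = 1.068; τ_2 = 4.908/1.068 = 4.594 years.
Total proper time: τ_1 + 4.594 = 26.94, so τ_1 = 26.94 − 4.594 = 22.35 years.
γ_1 = 36.52/22.35 = 1.634; β = √(1 − 1/γ²) = √0.6256.

β = 0.791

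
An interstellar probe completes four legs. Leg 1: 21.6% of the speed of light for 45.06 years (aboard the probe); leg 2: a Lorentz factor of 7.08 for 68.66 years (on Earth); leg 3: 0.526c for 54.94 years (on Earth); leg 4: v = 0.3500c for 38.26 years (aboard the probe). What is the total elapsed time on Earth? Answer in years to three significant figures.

Leg 1: β = 0.216; γ = 1/√(1 − 0.216²) = 1/√0.9533 = 1.024; Δt_1 = 1.024 × 45.06 = 46.15 years.
Leg 2: 68.66 years is already measured on Earth.
Leg 3: 54.94 years is already measured on Earth.
Leg 4: γ = 1/√(1 − 0.3500²) = 1/√0.8775 = 1.068; Δt_4 = 1.068 × 38.26 = 40.84 years.
Total: 46.15 + 68.66 + 54.94 + 40.84 years.

Δt = 211 years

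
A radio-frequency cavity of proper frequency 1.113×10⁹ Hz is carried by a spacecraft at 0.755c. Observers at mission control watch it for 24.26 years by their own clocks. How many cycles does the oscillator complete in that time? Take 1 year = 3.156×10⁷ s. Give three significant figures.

N = 5.59×10¹⁷

γ = 1/√(1 − 0.755²) = 1/√0.4300 = 1.525
During 24.26 years of lab time, the oscillator's proper time advances by τ = Δt/γ = 24.26/1.525 = 15.91 years = 5.021×10⁸ s.
N = f × τ = 1.113×10⁹ × 5.021×10⁸ = 5.588×10¹⁷.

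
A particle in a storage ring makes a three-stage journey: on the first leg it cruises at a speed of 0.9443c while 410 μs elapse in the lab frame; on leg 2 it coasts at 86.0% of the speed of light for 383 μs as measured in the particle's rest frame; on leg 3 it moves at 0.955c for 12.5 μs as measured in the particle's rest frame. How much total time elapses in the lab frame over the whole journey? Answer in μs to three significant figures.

Δt = 1200 μs

Leg 1: 410 μs is already measured in the lab frame.
Leg 2: β = 0.860; γ = 1/√(1 − 0.860²) = 1/√0.2604 = 1.960; Δt_2 = 1.960 × 383 = 750.5 μs.
Leg 3: γ = 1/√(1 − 0.955²) = 1/√0.08798 = 3.371; Δt_3 = 3.371 × 12.5 = 42.14 μs.
Total: 410.0 + 750.5 + 42.14 μs.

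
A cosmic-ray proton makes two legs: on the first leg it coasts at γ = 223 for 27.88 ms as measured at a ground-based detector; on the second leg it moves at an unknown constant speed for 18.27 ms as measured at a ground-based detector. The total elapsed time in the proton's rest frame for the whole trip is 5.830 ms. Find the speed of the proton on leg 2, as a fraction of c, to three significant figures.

β = 0.950

Leg 1: γ = 223; τ_1 = 27.88/223.0 = 0.1250 ms.
Leg 2: speed unknown; τ_2 = 18.27/γ_2.
Total proper time: 0.1250 + τ_2 = 5.830, so τ_2 = 5.830 − 0.1250 = 5.705 ms.
γ_2 = 18.27/5.705 = 3.202; β = √(1 − 1/γ²) = √0.9025.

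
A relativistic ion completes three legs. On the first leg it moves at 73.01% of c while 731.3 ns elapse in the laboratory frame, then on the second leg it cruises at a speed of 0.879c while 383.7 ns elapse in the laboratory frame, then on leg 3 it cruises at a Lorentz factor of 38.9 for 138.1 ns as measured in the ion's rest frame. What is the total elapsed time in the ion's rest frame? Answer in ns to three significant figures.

τ = 821 ns

Leg 1: β = 0.7301; γ = 1/√(1 − 0.7301²) = 1/√0.4670 = 1.463; τ_1 = 731.3/1.463 = 499.7 ns.
Leg 2: γ = 1/√(1 − 0.879²) = 1/√0.2274 = 2.097; τ_2 = 383.7/2.097 = 183.0 ns.
Leg 3: 138.1 ns is already measured in the ion's rest frame.
Total: 499.7 + 183.0 + 138.1 ns.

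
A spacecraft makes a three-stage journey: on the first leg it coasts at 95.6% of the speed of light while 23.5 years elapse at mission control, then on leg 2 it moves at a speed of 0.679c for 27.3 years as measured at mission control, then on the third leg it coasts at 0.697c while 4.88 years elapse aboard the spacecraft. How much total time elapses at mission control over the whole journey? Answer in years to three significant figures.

Δt = 57.6 years

Leg 1: 23.5 years is already measured at mission control.
Leg 2: 27.3 years is already measured at mission control.
Leg 3: γ = 1/√(1 − 0.697²) = 1/√0.5142 = 1.395; Δt_3 = 1.395 × 4.88 = 6.805 years.
Total: 23.50 + 27.30 + 6.805 years.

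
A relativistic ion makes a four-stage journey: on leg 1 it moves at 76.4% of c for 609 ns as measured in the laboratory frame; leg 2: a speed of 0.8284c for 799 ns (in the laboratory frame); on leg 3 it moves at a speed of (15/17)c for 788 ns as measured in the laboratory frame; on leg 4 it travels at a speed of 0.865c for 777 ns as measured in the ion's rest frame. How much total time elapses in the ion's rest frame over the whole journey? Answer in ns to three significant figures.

τ = 1990 ns

Leg 1: β = 0.764; γ = 1/√(1 − 0.764²) = 1/√0.4163 = 1.550; τ_1 = 609/1.550 = 392.9 ns.
Leg 2: γ = 1/√(1 − 0.8284²) = 1/√0.3138 = 1.785; τ_2 = 799/1.785 = 447.5 ns.
Leg 3: γ = 1/√(1 − (15/17)²) = 17/8 = 2.125; τ_3 = 788/2.125 = 370.8 ns.
Leg 4: 777 ns is already measured in the ion's rest frame.
Total: 392.9 + 447.5 + 370.8 + 777.0 ns.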